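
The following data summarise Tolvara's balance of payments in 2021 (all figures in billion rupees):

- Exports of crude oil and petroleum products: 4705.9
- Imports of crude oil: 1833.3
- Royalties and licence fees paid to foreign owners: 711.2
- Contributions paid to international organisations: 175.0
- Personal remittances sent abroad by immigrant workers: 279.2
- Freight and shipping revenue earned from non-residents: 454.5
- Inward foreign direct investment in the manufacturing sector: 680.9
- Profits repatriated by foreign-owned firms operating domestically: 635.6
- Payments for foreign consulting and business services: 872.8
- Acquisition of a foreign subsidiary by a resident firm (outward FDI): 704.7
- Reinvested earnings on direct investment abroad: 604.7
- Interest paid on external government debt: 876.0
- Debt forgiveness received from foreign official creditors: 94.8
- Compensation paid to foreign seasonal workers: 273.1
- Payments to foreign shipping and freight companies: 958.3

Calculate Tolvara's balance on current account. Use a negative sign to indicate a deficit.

Goods: 4705.9 - 1833.3 = 2872.6
Services: 454.5 - 958.3 - 872.8 - 711.2 = -2087.8
Primary income: -635.6 - 273.1 + 604.7 - 876.0 = -1180.0
Secondary income: -279.2 - 175.0 = -454.2
Current account = 2872.6 + (-2087.8) + (-1180.0) + (-454.2) = -849.4
(Excluded from the current account — financial account: inward foreign direct investment in the manufacturing sector 680.9, acquisition of a foreign subsidiary by a resident firm (outward FDI) 704.7; capital account: debt forgiveness received from foreign official creditors 94.8.)

-849.4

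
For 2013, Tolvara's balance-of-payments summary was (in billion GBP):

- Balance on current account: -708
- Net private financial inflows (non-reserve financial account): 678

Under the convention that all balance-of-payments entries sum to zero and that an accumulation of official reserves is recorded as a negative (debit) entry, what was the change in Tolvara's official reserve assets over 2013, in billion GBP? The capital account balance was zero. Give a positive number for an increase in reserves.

Official reserve transactions balance = -((-708) + 678) = 30
An accumulation of reserves is recorded as a debit (negative entry), so the change in the stock of reserves is the negative of that balance.
Change in official reserves = -(30) = -30

-30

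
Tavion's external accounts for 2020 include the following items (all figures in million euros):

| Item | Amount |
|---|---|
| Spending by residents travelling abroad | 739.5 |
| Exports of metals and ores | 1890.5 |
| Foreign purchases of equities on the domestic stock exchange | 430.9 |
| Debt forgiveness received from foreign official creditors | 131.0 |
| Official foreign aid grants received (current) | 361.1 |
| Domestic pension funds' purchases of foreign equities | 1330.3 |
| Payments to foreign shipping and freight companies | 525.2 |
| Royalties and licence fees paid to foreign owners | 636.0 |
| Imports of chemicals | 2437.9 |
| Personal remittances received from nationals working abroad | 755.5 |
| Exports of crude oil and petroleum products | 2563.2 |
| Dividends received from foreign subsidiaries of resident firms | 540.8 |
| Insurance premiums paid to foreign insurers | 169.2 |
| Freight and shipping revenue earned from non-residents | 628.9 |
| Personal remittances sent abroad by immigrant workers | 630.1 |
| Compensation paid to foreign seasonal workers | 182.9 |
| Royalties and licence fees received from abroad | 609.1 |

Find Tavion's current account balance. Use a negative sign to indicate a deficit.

Goods: 2563.2 - 2437.9 + 1890.5 = 2015.8
Services: -636.0 - 739.5 - 525.2 + 609.1 + 628.9 - 169.2 = -831.9
Primary income: 540.8 - 182.9 = 357.9
Secondary income: -630.1 + 361.1 + 755.5 = 486.5
Current account = 2015.8 + (-831.9) + 357.9 + 486.5 = 2028.3
(Excluded from the current account — financial account: foreign purchases of equities on the domestic stock exchange 430.9, domestic pension funds' purchases of foreign equities 1330.3; capital account: debt forgiveness received from foreign official creditors 131.0.)

2028.3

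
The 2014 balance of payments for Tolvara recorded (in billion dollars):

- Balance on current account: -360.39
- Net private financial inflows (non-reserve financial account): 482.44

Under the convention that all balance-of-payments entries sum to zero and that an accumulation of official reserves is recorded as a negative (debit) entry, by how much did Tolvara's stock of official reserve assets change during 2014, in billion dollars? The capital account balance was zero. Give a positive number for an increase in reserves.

Official reserve transactions balance = -((-360.39) + 482.44) = -122.05
An accumulation of reserves is recorded as a debit (negative entry), so the change in the stock of reserves is the negative of that balance.
Change in official reserves = -(-122.05) = 122.05

122.05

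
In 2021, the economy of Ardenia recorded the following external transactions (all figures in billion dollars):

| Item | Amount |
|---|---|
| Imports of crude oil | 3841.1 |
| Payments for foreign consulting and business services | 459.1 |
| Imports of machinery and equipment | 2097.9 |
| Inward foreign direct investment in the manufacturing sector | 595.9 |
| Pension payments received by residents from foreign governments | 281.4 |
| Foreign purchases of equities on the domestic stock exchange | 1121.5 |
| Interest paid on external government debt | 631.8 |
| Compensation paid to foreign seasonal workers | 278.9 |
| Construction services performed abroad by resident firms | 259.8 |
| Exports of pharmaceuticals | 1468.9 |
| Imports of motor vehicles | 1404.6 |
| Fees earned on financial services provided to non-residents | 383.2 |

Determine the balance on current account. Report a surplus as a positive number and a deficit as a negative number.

Goods: -2097.9 - 3841.1 - 1404.6 + 1468.9 = -5874.7
Services: 259.8 + 383.2 - 459.1 = 183.9
Primary income: -278.9 - 631.8 = -910.7
Secondary income: 281.4
Current account = (-5874.7) + 183.9 + (-910.7) + 281.4 = -6320.1
(Excluded from the current account — financial account: inward foreign direct investment in the manufacturing sector 595.9, foreign purchases of equities on the domestic stock exchange 1121.5.)

-6320.1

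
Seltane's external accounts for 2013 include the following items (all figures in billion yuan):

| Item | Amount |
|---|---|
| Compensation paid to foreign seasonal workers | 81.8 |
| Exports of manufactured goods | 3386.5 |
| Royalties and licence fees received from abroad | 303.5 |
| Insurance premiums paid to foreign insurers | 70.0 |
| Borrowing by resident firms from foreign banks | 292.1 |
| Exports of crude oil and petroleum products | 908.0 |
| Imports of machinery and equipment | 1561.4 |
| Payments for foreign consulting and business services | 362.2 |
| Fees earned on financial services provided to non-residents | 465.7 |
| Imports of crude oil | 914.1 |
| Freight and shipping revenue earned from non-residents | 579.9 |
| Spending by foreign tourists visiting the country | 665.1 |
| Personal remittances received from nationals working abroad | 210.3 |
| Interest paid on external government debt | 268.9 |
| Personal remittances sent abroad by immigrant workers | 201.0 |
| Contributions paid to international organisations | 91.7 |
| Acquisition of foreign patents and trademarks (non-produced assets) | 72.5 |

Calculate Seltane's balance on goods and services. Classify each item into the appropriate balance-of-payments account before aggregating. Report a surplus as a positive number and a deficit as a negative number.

3401.0

Goods: 908.0 + 3386.5 - 914.1 - 1561.4 = 1819.0
Services: -70.0 + 665.1 + 465.7 + 303.5 + 579.9 - 362.2 = 1582.0
Trade balance = 1819.0 + 1582.0 = 3401.0
(Excluded from the trade balance — primary income: compensation paid to foreign seasonal workers 81.8, interest paid on external government debt 268.9; financial account: borrowing by resident firms from foreign banks 292.1; secondary income: personal remittances received from nationals working abroad 210.3, personal remittances sent abroad by immigrant workers 201.0, contributions paid to international organisations 91.7; capital account: acquisition of foreign patents and trademarks (non-produced assets) 72.5.)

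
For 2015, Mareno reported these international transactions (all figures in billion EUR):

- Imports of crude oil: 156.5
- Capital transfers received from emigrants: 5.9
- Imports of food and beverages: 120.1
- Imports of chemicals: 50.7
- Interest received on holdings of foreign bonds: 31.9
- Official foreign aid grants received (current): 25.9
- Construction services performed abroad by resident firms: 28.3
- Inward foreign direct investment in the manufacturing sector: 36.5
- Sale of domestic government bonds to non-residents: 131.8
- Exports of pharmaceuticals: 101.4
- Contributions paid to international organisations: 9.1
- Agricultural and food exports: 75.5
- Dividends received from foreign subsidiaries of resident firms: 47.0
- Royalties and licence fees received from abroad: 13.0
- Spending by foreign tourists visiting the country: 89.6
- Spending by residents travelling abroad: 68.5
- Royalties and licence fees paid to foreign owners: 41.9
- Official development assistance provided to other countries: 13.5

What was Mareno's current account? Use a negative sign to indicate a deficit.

Goods: -156.5 - 50.7 + 101.4 - 120.1 + 75.5 = -150.4
Services: 13.0 - 41.9 + 28.3 + 89.6 - 68.5 = 20.5
Primary income: 47.0 + 31.9 = 78.9
Secondary income: -9.1 + 25.9 - 13.5 = 3.3
Current account = (-150.4) + 20.5 + 78.9 + 3.3 = -47.7
(Excluded from the current account — capital account: capital transfers received from emigrants 5.9; financial account: inward foreign direct investment in the manufacturing sector 36.5, sale of domestic government bonds to non-residents 131.8.)

-47.7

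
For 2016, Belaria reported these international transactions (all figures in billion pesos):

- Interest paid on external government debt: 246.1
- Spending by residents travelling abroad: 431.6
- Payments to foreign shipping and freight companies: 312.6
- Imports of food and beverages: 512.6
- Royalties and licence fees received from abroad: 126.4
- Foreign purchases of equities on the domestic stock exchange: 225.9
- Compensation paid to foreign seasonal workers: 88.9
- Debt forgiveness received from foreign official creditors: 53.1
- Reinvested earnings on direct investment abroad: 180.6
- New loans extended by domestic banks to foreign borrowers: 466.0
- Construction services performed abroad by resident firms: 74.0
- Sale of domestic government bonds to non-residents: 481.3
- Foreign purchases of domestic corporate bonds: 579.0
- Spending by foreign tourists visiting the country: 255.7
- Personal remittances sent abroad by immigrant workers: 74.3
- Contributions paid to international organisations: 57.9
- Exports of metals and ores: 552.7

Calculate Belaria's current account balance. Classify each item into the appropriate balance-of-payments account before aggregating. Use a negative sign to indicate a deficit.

Goods: -512.6 + 552.7 = 40.1
Services: -431.6 + 74.0 + 255.7 - 312.6 + 126.4 = -288.1
Primary income: 180.6 - 246.1 - 88.9 = -154.4
Secondary income: -57.9 - 74.3 = -132.2
Current account = 40.1 + (-288.1) + (-154.4) + (-132.2) = -534.6
(Excluded from the current account — financial account: foreign purchases of equities on the domestic stock exchange 225.9, new loans extended by domestic banks to foreign borrowers 466.0, sale of domestic government bonds to non-residents 481.3, foreign purchases of domestic corporate bonds 579.0; capital account: debt forgiveness received from foreign official creditors 53.1.)

-534.6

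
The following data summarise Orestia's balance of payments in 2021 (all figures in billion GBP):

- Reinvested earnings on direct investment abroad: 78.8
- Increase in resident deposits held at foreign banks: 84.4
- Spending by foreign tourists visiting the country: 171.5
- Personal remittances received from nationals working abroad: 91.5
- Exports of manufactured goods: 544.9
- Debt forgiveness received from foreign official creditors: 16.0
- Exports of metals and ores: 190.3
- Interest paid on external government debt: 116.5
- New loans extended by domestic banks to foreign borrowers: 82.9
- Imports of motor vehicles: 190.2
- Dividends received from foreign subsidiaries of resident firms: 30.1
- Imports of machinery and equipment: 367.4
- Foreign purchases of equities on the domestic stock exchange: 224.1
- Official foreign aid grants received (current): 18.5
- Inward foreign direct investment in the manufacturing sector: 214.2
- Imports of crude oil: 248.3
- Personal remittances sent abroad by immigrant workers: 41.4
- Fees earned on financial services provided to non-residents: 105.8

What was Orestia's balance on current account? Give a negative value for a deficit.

Goods: 544.9 - 248.3 - 367.4 - 190.2 + 190.3 = -70.7
Services: 105.8 + 171.5 = 277.3
Primary income: 78.8 + 30.1 - 116.5 = -7.6
Secondary income: 91.5 + 18.5 - 41.4 = 68.6
Current account = (-70.7) + 277.3 + (-7.6) + 68.6 = 267.6
(Excluded from the current account — financial account: increase in resident deposits held at foreign banks 84.4, new loans extended by domestic banks to foreign borrowers 82.9, foreign purchases of equities on the domestic stock exchange 224.1, inward foreign direct investment in the manufacturing sector 214.2; capital account: debt forgiveness received from foreign official creditors 16.0.)

267.6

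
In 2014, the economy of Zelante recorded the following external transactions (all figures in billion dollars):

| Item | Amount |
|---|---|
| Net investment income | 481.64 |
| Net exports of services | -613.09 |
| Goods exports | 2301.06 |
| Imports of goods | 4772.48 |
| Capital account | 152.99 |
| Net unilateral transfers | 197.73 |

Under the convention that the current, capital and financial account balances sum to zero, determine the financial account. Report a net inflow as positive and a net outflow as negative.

2252.15

Goods balance = 2301.06 - 4772.48 = -2471.42
Services balance = -613.09
Trade balance (goods + services) = -2471.42 + (-613.09) = -3084.51
Net primary income = 481.64
Net secondary income = 197.73
Current account = -3084.51 + 481.64 + 197.73 = -2405.14
Financial account = -(-2405.14 + 152.99) = 2252.15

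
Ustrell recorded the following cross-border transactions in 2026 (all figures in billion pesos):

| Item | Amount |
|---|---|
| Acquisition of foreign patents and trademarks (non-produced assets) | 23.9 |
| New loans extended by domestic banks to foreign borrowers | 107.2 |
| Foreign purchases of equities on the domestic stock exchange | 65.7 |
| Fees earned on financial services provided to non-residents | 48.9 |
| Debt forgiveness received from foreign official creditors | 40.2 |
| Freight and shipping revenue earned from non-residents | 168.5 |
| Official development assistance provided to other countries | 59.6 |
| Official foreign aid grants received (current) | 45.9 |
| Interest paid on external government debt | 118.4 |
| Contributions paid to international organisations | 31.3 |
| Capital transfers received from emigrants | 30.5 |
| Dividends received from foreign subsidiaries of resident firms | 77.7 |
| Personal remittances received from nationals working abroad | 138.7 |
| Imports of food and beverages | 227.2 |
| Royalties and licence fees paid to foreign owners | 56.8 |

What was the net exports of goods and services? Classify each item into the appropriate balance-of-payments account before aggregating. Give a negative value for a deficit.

-66.6

Goods: -227.2
Services: -56.8 + 168.5 + 48.9 = 160.6
Trade balance = -227.2 + 160.6 = -66.6
(Excluded from the trade balance — capital account: acquisition of foreign patents and trademarks (non-produced assets) 23.9, debt forgiveness received from foreign official creditors 40.2, capital transfers received from emigrants 30.5; financial account: new loans extended by domestic banks to foreign borrowers 107.2, foreign purchases of equities on the domestic stock exchange 65.7; secondary income: official development assistance provided to other countries 59.6, official foreign aid grants received (current) 45.9, contributions paid to international organisations 31.3, personal remittances received from nationals working abroad 138.7; primary income: interest paid on external government debt 118.4, dividends received from foreign subsidiaries of resident firms 77.7.)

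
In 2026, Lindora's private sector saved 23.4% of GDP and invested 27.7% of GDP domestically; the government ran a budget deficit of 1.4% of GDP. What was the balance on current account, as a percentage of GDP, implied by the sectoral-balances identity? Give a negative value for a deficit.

By the sectoral-balances identity, CA = (S_private - I) + (T - G).
Private balance = 23.4 - 27.7 = -4.3
Government balance (T - G) = -1.4
CA = -4.3 + (-1.4) = -5.7

-5.7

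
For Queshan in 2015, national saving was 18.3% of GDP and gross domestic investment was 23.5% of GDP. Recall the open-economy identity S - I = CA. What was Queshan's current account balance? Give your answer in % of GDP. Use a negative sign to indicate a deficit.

CA = S - I = 18.3 - 23.5 = -5.2

-5.2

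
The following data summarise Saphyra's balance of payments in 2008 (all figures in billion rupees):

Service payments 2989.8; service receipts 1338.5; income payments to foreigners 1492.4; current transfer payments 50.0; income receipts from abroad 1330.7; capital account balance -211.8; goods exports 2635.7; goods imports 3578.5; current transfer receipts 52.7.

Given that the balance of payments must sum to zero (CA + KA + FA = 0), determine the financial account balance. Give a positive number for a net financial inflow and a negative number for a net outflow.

Goods balance = 2635.7 - 3578.5 = -942.8
Services balance = 1338.5 - 2989.8 = -1651.3
Trade balance (goods + services) = -942.8 + (-1651.3) = -2594.1
Net primary income = 1330.7 - 1492.4 = -161.7
Net secondary income = 52.7 - 50.0 = 2.7
Current account = -2594.1 + (-161.7) + 2.7 = -2753.1
Financial account = -(-2753.1 + (-211.8)) = 2964.9

2964.9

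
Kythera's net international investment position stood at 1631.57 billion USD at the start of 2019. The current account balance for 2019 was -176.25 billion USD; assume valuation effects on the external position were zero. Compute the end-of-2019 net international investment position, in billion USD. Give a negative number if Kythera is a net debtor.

With no valuation effects, change in NIIP = current account = -176.25
End-of-year NIIP = 1631.57 + (-176.25) = 1455.32

1455.32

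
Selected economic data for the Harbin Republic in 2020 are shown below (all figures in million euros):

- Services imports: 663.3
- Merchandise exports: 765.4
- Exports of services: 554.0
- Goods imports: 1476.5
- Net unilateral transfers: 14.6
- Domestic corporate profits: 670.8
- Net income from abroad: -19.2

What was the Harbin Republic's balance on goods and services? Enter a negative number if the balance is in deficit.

Goods balance = 765.4 - 1476.5 = -711.1
Services balance = 554.0 - 663.3 = -109.3
Trade balance (goods + services) = -711.1 + (-109.3) = -820.4

-820.4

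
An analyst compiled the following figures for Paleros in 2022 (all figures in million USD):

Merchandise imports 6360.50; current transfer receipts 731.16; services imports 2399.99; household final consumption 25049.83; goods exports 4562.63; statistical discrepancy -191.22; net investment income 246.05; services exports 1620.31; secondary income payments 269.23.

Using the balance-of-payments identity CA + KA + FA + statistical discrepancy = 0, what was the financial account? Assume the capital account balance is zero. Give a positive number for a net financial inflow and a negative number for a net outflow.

Goods balance = 4562.63 - 6360.50 = -1797.87
Services balance = 1620.31 - 2399.99 = -779.68
Trade balance (goods + services) = -1797.87 + (-779.68) = -2577.55
Net primary income = 246.05
Net secondary income = 731.16 - 269.23 = 461.93
Current account = -2577.55 + 246.05 + 461.93 = -1869.57
Financial account = -(-1869.57 + (-191.22)) = 2060.79

2060.79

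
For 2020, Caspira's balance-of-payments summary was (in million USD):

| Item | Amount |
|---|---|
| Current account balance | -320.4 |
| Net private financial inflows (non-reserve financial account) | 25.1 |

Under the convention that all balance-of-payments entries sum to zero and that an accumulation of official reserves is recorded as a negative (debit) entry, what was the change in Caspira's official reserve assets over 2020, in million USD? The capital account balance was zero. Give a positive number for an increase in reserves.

Official reserve transactions balance = -((-320.4) + 25.1) = 295.3
An accumulation of reserves is recorded as a debit (negative entry), so the change in the stock of reserves is the negative of that balance.
Change in official reserves = -(295.3) = -295.3

-295.3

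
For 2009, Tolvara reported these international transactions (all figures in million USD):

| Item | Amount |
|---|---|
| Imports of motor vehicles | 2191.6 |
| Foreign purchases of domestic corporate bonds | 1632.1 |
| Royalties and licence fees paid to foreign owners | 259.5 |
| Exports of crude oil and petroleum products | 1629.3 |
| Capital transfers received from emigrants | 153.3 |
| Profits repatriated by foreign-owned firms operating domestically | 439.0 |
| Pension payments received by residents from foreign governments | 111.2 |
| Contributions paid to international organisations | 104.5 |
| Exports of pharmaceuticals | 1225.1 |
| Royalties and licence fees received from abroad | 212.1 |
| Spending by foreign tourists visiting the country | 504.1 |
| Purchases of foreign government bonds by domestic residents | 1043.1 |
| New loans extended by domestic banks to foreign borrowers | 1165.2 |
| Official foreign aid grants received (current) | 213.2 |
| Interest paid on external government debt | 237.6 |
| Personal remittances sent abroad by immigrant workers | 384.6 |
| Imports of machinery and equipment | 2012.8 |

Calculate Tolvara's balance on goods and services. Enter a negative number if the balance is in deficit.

Goods: -2191.6 - 2012.8 + 1629.3 + 1225.1 = -1350.0
Services: -259.5 + 504.1 + 212.1 = 456.7
Trade balance = -1350.0 + 456.7 = -893.3
(Excluded from the trade balance — financial account: foreign purchases of domestic corporate bonds 1632.1, purchases of foreign government bonds by domestic residents 1043.1, new loans extended by domestic banks to foreign borrowers 1165.2; capital account: capital transfers received from emigrants 153.3; primary income: profits repatriated by foreign-owned firms operating domestically 439.0, interest paid on external government debt 237.6; secondary income: pension payments received by residents from foreign governments 111.2, contributions paid to international organisations 104.5, official foreign aid grants received (current) 213.2, personal remittances sent abroad by immigrant workers 384.6.)

-893.3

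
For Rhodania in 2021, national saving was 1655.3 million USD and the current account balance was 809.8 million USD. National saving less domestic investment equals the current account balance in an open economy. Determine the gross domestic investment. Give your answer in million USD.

845.5

I = S - CA = 1655.3 - 809.8 = 845.5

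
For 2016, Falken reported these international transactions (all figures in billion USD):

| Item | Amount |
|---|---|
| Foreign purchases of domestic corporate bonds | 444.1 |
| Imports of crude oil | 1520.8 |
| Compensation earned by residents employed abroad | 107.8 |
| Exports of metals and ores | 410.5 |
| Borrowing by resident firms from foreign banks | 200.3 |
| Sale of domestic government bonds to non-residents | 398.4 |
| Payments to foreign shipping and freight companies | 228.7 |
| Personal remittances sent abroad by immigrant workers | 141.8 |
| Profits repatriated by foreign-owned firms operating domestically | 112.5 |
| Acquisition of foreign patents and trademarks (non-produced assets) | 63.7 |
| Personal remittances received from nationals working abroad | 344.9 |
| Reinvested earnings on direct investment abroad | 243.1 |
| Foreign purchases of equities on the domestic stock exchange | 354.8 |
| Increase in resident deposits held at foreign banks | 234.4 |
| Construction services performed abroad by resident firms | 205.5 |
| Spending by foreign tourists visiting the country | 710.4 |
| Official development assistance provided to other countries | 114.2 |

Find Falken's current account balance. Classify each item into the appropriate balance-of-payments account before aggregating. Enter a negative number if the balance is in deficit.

Goods: 410.5 - 1520.8 = -1110.3
Services: -228.7 + 205.5 + 710.4 = 687.2
Primary income: -112.5 + 107.8 + 243.1 = 238.4
Secondary income: -141.8 + 344.9 - 114.2 = 88.9
Current account = (-1110.3) + 687.2 + 238.4 + 88.9 = -95.8
(Excluded from the current account — financial account: foreign purchases of domestic corporate bonds 444.1, borrowing by resident firms from foreign banks 200.3, sale of domestic government bonds to non-residents 398.4, foreign purchases of equities on the domestic stock exchange 354.8, increase in resident deposits held at foreign banks 234.4; capital account: acquisition of foreign patents and trademarks (non-produced assets) 63.7.)

-95.8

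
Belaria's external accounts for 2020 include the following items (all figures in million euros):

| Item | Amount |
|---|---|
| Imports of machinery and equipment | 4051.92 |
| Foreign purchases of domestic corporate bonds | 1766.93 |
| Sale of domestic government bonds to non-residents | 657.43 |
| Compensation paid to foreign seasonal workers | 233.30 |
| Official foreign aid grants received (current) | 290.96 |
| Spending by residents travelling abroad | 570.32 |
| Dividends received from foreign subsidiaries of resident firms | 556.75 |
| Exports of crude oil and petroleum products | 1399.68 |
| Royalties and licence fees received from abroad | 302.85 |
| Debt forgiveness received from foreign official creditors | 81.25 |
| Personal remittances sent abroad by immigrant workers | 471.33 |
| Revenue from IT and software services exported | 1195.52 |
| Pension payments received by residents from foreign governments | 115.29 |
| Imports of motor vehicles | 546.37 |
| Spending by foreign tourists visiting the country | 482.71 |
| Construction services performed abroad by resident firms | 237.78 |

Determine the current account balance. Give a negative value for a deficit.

-1291.70

Goods: -546.37 - 4051.92 + 1399.68 = -3198.61
Services: -570.32 + 302.85 + 237.78 + 482.71 + 1195.52 = 1648.54
Primary income: -233.30 + 556.75 = 323.45
Secondary income: -471.33 + 290.96 + 115.29 = -65.08
Current account = (-3198.61) + 1648.54 + 323.45 + (-65.08) = -1291.70
(Excluded from the current account — financial account: foreign purchases of domestic corporate bonds 1766.93, sale of domestic government bonds to non-residents 657.43; capital account: debt forgiveness received from foreign official creditors 81.25.)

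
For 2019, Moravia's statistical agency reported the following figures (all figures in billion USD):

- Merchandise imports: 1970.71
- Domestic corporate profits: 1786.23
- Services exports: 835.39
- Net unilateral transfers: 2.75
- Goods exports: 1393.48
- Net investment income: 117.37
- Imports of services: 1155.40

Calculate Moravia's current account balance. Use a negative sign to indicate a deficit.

Goods balance = 1393.48 - 1970.71 = -577.23
Services balance = 835.39 - 1155.40 = -320.01
Trade balance (goods + services) = -577.23 + (-320.01) = -897.24
Net primary income = 117.37
Net secondary income = 2.75
Current account = -897.24 + 117.37 + 2.75 = -777.12

-777.12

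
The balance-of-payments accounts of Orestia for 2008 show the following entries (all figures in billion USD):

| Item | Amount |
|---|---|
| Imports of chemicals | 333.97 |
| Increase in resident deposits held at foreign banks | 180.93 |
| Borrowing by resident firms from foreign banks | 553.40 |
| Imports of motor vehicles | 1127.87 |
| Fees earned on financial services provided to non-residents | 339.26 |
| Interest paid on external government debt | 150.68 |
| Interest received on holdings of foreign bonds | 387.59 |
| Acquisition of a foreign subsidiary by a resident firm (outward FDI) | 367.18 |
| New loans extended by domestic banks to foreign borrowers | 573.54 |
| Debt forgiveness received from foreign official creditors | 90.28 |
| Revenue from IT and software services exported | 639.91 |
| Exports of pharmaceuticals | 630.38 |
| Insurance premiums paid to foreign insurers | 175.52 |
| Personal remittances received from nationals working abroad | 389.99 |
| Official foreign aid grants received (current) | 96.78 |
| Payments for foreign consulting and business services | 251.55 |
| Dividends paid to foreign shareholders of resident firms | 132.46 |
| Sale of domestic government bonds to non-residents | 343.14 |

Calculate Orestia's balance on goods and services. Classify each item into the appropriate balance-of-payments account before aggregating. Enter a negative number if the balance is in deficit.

Goods: -333.97 + 630.38 - 1127.87 = -831.46
Services: -175.52 - 251.55 + 339.26 + 639.91 = 552.10
Trade balance = -831.46 + 552.10 = -279.36
(Excluded from the trade balance — financial account: increase in resident deposits held at foreign banks 180.93, borrowing by resident firms from foreign banks 553.40, acquisition of a foreign subsidiary by a resident firm (outward FDI) 367.18, new loans extended by domestic banks to foreign borrowers 573.54, sale of domestic government bonds to non-residents 343.14; primary income: interest paid on external government debt 150.68, interest received on holdings of foreign bonds 387.59, dividends paid to foreign shareholders of resident firms 132.46; capital account: debt forgiveness received from foreign official creditors 90.28; secondary income: personal remittances received from nationals working abroad 389.99, official foreign aid grants received (current) 96.78.)

-279.36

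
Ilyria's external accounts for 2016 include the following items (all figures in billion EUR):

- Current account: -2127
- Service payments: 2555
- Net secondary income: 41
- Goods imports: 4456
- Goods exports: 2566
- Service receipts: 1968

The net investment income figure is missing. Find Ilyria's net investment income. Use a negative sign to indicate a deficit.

309

Current account = goods balance + services balance + net primary income + net secondary income
Sum of the known components = -2436
Net investment income = CA - (known components) = -2127 - (-2436) = 309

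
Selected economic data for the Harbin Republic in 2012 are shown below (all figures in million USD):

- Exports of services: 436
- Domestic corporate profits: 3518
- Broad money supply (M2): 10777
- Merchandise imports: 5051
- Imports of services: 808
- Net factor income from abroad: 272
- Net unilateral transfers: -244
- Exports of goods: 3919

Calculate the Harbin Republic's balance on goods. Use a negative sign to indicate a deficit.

Goods balance = 3919 - 5051 = -1132

-1132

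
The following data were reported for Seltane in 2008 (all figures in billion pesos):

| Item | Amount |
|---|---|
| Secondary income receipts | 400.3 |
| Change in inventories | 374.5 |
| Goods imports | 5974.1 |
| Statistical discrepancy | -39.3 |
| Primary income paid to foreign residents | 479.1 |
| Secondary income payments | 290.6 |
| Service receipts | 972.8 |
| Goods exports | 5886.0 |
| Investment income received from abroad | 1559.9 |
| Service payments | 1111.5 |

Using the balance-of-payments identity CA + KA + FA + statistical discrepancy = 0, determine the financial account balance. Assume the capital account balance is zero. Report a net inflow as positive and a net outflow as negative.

Goods balance = 5886.0 - 5974.1 = -88.1
Services balance = 972.8 - 1111.5 = -138.7
Trade balance (goods + services) = -88.1 + (-138.7) = -226.8
Net primary income = 1559.9 - 479.1 = 1080.8
Net secondary income = 400.3 - 290.6 = 109.7
Current account = -226.8 + 1080.8 + 109.7 = 963.7
Financial account = -(963.7 + (-39.3)) = -924.4

-924.4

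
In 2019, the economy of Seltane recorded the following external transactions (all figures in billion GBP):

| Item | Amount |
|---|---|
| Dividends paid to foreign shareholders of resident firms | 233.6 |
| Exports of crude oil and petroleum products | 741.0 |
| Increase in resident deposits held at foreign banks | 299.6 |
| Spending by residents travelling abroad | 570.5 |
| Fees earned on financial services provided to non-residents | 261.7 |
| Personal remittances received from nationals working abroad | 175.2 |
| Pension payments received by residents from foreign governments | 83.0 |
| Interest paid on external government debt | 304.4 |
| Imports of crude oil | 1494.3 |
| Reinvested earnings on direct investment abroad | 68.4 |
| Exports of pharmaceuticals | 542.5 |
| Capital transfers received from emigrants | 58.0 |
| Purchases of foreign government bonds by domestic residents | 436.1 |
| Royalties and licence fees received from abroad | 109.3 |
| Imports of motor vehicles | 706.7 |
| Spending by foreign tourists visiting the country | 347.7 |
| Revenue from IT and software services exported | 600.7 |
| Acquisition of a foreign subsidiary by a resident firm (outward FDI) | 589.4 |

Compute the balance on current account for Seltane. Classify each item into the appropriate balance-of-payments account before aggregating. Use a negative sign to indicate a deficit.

Goods: -706.7 - 1494.3 + 542.5 + 741.0 = -917.5
Services: 109.3 + 600.7 - 570.5 + 347.7 + 261.7 = 748.9
Primary income: -233.6 + 68.4 - 304.4 = -469.6
Secondary income: 83.0 + 175.2 = 258.2
Current account = (-917.5) + 748.9 + (-469.6) + 258.2 = -380.0
(Excluded from the current account — financial account: increase in resident deposits held at foreign banks 299.6, purchases of foreign government bonds by domestic residents 436.1, acquisition of a foreign subsidiary by a resident firm (outward FDI) 589.4; capital account: capital transfers received from emigrants 58.0.)

-380.0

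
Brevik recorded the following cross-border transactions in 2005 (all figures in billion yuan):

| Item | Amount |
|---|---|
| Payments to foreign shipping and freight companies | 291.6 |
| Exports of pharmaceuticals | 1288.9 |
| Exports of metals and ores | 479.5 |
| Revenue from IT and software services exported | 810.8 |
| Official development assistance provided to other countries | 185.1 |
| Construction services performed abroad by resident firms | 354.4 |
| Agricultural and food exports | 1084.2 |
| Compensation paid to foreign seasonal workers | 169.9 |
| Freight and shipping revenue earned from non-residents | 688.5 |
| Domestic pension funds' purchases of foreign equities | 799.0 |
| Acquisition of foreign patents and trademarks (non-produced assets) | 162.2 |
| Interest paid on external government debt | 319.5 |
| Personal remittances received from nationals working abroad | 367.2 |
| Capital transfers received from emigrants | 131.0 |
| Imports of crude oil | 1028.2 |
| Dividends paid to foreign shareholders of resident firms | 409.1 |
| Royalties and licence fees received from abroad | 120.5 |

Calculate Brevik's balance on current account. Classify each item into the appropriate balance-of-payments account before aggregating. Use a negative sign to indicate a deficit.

2790.6

Goods: 1084.2 + 1288.9 - 1028.2 + 479.5 = 1824.4
Services: 688.5 + 810.8 + 354.4 - 291.6 + 120.5 = 1682.6
Primary income: -169.9 - 409.1 - 319.5 = -898.5
Secondary income: 367.2 - 185.1 = 182.1
Current account = 1824.4 + 1682.6 + (-898.5) + 182.1 = 2790.6
(Excluded from the current account — financial account: domestic pension funds' purchases of foreign equities 799.0; capital account: acquisition of foreign patents and trademarks (non-produced assets) 162.2, capital transfers received from emigrants 131.0.)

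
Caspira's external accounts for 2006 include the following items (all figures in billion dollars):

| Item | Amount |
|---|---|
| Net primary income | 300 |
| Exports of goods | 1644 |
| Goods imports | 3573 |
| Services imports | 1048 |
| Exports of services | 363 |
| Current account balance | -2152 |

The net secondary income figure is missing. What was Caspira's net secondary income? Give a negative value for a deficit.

162

Current account = goods balance + services balance + net primary income + net secondary income
Sum of the known components = -2314
Net secondary income = CA - (known components) = -2152 - (-2314) = 162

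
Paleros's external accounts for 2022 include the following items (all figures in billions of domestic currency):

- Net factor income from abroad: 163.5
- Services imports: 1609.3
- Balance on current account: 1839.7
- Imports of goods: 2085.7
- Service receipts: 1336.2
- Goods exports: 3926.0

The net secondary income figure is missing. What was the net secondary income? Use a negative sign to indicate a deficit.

Current account = goods balance + services balance + net primary income + net secondary income
Sum of the known components = 1730.7
Net secondary income = CA - (known components) = 1839.7 - 1730.7 = 109.0

109.0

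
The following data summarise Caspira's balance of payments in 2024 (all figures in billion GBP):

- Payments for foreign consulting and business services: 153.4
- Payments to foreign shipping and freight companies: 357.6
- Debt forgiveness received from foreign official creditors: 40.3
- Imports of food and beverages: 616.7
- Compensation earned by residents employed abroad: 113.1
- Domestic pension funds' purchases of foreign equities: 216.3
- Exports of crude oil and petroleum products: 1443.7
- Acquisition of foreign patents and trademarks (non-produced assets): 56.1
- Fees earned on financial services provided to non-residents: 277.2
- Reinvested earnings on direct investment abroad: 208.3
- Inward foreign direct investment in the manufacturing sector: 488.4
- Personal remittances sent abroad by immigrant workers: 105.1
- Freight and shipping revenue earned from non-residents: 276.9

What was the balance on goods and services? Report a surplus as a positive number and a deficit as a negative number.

Goods: 1443.7 - 616.7 = 827.0
Services: -153.4 + 277.2 - 357.6 + 276.9 = 43.1
Trade balance = 827.0 + 43.1 = 870.1
(Excluded from the trade balance — capital account: debt forgiveness received from foreign official creditors 40.3, acquisition of foreign patents and trademarks (non-produced assets) 56.1; primary income: compensation earned by residents employed abroad 113.1, reinvested earnings on direct investment abroad 208.3; financial account: domestic pension funds' purchases of foreign equities 216.3, inward foreign direct investment in the manufacturing sector 488.4; secondary income: personal remittances sent abroad by immigrant workers 105.1.)

870.1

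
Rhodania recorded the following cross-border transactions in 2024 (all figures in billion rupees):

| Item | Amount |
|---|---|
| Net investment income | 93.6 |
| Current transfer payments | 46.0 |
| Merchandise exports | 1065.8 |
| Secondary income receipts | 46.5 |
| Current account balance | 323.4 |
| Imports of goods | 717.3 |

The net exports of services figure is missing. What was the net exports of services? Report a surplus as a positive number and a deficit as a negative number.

-119.2

Current account = goods balance + services balance + net primary income + net secondary income
Sum of the known components = 442.6
Net exports of services = CA - (known components) = 323.4 - 442.6 = -119.2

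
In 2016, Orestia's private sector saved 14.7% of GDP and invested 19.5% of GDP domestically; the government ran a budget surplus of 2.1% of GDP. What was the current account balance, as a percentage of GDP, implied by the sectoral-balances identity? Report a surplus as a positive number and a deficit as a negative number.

-2.7

By the sectoral-balances identity, CA = (S_private - I) + (T - G).
Private balance = 14.7 - 19.5 = -4.8
Government balance (T - G) = 2.1
CA = -4.8 + 2.1 = -2.7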